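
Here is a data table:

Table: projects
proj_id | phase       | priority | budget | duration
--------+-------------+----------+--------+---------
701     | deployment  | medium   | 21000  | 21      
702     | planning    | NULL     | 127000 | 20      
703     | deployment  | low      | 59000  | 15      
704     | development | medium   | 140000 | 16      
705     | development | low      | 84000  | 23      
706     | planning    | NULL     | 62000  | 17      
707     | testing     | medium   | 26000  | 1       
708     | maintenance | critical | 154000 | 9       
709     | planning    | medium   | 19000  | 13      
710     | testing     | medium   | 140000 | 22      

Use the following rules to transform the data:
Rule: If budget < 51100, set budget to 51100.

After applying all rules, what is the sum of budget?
919300

Step 1: 3 records have budget < 51100
Step 2: These records originally summed to 66000
Step 3: After setting to minimum: 3 × 51100 = 153300
Step 4: Unaffected records sum: 766000
Step 5: Final sum = 153300 + 766000 = 919300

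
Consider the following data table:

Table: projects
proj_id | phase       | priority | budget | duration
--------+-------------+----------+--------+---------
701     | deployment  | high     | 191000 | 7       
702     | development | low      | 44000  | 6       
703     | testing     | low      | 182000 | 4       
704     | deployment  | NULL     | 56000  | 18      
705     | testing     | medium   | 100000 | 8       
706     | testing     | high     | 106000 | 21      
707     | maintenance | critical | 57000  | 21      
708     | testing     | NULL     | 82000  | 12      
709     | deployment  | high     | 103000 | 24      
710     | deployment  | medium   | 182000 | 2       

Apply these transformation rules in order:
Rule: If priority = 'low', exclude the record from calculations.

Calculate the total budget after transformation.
877000

Step 1: Identify records where priority = 'low'
Step 2: The excluded records sum to 226000
Step 3: Original total budget = 1103000
Step 4: Remaining total = 1103000 - 226000 = 877000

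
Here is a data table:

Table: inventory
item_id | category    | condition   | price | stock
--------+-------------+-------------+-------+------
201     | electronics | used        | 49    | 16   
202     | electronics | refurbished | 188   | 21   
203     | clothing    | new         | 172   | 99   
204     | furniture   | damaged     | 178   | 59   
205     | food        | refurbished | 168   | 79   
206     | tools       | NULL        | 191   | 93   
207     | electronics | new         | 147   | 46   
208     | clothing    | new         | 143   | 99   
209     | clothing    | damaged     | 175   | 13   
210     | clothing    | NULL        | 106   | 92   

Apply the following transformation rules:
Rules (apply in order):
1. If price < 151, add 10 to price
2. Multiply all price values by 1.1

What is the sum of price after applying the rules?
1712.7

Step 1: Apply Rule 1 - Add 10 to records with price < 151
  - 4 records affected: 445 + (4 × 10) = 485
  - Unaffected records: 1072
  - Sum after Rule 1: 1557
Step 2: Apply Rule 2 - Multiply all by 1.1
  - 1557 × 1.1 = 1712.7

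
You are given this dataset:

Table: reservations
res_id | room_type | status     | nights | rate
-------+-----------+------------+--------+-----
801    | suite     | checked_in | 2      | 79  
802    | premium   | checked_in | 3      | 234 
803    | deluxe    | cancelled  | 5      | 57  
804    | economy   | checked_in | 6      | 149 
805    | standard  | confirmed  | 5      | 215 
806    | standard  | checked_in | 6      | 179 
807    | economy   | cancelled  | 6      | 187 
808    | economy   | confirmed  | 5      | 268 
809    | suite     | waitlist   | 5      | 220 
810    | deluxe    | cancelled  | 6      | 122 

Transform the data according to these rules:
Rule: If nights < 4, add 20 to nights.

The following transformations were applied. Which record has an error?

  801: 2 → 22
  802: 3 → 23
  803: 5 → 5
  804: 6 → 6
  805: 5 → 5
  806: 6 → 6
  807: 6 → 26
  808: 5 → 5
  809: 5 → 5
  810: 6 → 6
Record 807 has an error. The correct transformed value should be 6, not 26.

Step 1: Check each record against the rule
Step 2: Record 807 has nights = 6
Step 3: Since 6 >= 4, the bonus should not have been applied
Step 4: Correct value = 6, but claimed value = 26
Conclusion: Record 807 has the error.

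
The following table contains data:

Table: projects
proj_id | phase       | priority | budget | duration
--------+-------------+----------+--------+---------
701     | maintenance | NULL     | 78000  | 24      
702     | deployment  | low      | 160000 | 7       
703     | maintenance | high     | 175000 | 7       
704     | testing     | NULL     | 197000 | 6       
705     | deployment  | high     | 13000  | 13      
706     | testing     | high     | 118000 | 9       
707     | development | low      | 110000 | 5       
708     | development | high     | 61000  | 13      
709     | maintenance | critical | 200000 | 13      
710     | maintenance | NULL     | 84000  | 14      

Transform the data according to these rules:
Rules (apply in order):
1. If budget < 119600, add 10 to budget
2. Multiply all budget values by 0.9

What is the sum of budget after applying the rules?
1076454.0

Step 1: Apply Rule 1 - Add 10 to records with budget < 119600
  - 6 records affected: 464000 + (6 × 10) = 464060
  - Unaffected records: 732000
  - Sum after Rule 1: 1196060
Step 2: Apply Rule 2 - Multiply all by 0.9
  - 1196060 × 0.9 = 1076454.0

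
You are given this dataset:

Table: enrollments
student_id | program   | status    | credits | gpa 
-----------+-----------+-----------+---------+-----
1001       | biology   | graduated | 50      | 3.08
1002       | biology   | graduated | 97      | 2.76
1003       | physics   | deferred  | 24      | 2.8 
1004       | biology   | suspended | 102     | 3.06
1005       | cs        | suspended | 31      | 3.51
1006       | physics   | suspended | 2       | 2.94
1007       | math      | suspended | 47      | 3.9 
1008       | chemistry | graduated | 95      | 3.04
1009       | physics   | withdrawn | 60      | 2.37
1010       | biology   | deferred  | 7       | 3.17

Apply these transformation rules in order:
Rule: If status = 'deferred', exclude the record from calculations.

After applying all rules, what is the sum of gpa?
24.66

Step 1: Identify records where status = 'deferred'
Step 2: The excluded records sum to 5.97
Step 3: Original total gpa = 30.63
Step 4: Remaining total = 30.63 - 5.97 = 24.66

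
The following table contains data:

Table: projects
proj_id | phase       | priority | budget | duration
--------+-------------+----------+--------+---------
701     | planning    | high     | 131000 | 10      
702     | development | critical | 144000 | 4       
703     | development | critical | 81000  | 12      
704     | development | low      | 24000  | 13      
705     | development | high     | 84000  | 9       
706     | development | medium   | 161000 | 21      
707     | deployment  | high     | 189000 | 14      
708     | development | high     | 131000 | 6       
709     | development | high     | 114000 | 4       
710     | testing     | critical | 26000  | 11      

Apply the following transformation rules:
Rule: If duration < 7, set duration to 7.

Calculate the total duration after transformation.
111

Step 1: 3 records have duration < 7
Step 2: These records originally summed to 14
Step 3: After setting to minimum: 3 × 7 = 21
Step 4: Unaffected records sum: 90
Step 5: Final sum = 21 + 90 = 111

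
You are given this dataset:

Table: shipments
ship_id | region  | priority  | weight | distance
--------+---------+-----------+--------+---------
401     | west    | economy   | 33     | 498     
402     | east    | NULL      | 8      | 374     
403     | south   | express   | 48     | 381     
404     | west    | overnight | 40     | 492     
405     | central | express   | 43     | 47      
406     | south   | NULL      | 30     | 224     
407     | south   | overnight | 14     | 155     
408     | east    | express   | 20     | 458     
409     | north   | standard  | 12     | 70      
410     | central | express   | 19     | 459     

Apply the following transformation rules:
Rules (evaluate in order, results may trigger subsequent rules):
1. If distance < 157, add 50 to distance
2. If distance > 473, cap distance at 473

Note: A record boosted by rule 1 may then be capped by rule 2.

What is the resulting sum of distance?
3264

Step 1: Apply rule 1 to records with distance < 157
  - 3 records get bonus of 50
  - Of these, 0 records then exceed 473 and get capped
Step 2: Apply rule 2 to records with distance > 473
  - 2 records (original) are capped
Step 3: Calculate final sum = 3264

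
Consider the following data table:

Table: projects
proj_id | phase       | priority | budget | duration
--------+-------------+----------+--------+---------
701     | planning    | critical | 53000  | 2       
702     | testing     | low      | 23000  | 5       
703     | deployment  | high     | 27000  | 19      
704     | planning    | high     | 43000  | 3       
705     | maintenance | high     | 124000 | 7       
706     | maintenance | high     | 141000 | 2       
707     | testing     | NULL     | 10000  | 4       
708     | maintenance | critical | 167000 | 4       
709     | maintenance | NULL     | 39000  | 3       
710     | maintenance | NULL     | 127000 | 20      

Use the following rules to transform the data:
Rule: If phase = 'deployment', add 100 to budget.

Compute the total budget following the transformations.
754100

Step 1: Count records where phase = 'deployment': 1
Step 2: Total bonus added: 1 × 100 = 100
Step 3: Original sum of budget: 754000
Step 4: Final sum = 754000 + 100 = 754100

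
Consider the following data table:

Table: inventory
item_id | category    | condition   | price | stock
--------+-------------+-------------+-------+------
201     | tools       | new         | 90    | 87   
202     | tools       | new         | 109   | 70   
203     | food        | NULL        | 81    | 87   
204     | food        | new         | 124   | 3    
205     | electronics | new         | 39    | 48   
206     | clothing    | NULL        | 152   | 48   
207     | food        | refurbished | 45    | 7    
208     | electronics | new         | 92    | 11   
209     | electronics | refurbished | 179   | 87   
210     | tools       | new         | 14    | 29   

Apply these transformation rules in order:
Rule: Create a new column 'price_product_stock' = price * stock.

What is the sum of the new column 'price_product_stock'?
49353

Step 1: For each record, compute price * stock
Example calculations:
  90 * 87 = 7830
  109 * 70 = 7630
  81 * 87 = 7047
  ...
Step 2: Sum all derived values
Step 3: Total = 49353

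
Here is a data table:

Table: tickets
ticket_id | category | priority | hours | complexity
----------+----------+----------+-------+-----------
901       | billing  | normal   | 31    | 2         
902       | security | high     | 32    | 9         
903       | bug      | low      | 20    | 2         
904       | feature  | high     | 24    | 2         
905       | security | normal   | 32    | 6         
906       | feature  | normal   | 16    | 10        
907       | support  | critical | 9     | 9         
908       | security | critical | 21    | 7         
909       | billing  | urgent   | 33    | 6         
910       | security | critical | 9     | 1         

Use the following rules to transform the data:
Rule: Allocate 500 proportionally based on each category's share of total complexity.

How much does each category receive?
billing: 74.07, bug: 18.52, feature: 111.11, security: 212.96, support: 83.33

Step 1: Calculate total complexity = 54
Step 2: Calculate each category's proportion:
  billing: 8/54 = 14.81% → 74.07
  bug: 2/54 = 3.70% → 18.52
  feature: 12/54 = 22.22% → 111.11
  security: 23/54 = 42.59% → 212.96
  support: 9/54 = 16.67% → 83.33
Step 3: Verify: sum of allocations ≈ 500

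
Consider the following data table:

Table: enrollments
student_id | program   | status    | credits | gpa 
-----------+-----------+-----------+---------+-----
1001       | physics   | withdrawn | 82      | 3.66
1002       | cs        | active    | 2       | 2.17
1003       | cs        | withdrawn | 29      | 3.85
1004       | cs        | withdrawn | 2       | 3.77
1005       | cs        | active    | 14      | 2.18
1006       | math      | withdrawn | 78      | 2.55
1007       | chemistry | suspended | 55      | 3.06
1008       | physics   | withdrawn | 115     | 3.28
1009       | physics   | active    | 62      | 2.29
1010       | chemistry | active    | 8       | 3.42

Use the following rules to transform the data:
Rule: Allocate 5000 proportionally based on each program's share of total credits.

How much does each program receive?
chemistry: 704.7, cs: 525.73, math: 872.48, physics: 2897.09

Step 1: Calculate total credits = 447
Step 2: Calculate each program's proportion:
  chemistry: 63/447 = 14.09% → 704.7
  cs: 47/447 = 10.51% → 525.73
  math: 78/447 = 17.45% → 872.48
  physics: 259/447 = 57.94% → 2897.09
Step 3: Verify: sum of allocations ≈ 5000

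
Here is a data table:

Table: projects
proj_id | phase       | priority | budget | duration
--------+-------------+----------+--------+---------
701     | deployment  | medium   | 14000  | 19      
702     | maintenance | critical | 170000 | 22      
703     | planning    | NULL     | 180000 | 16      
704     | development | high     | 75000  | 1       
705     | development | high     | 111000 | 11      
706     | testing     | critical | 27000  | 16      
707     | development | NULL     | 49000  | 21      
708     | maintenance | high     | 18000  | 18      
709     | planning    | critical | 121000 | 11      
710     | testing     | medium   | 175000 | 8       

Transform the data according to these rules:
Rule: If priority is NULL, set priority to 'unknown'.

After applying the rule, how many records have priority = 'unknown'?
2

Step 1: Count records where priority IS NULL
Step 2: Found 2 records with NULL priority
Step 3: These records will have priority set to 'unknown'
Step 4: Records already having priority = 'unknown': 0
Step 5: Answer: 2 + 0 = 2 records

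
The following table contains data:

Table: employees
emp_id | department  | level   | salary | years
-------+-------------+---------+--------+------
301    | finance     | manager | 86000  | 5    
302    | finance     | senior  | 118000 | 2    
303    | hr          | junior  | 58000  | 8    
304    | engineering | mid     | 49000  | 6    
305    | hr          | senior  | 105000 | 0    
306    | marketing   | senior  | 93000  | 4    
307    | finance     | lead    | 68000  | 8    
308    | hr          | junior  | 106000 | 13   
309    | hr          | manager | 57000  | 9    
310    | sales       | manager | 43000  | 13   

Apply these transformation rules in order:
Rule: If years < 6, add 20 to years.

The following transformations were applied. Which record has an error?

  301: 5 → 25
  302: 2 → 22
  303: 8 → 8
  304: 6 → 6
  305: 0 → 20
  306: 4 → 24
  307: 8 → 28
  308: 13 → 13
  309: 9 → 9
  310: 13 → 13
Record 307 has an error. The correct transformed value should be 8, not 28.

Step 1: Check each record against the rule
Step 2: Record 307 has years = 8
Step 3: Since 8 >= 6, the bonus should not have been applied
Step 4: Correct value = 8, but claimed value = 28
Conclusion: Record 307 has the error.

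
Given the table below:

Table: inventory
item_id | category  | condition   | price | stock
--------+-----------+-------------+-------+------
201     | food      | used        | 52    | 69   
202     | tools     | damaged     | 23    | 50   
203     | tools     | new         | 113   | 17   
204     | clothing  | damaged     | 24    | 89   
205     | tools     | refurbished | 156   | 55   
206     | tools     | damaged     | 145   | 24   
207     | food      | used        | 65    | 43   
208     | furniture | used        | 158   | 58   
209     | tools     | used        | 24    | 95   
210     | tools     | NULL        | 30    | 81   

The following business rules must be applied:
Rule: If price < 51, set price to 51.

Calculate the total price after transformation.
893

Step 1: 4 records have price < 51
Step 2: These records originally summed to 101
Step 3: After setting to minimum: 4 × 51 = 204
Step 4: Unaffected records sum: 689
Step 5: Final sum = 204 + 689 = 893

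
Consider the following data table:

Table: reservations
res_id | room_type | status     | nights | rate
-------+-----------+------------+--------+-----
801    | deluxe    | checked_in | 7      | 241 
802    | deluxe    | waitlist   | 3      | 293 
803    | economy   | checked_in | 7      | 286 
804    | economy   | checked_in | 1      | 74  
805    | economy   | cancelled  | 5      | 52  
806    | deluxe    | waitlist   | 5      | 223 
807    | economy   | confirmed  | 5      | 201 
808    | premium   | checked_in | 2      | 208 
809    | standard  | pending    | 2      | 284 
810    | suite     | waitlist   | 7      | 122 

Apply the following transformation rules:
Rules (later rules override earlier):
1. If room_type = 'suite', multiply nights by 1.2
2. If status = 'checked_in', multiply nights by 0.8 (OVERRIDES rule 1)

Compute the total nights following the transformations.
42.0

Step 1: Rule 2 takes priority for records with status = 'checked_in'
  - 4 records: 17 × 0.8 = 13.6
Step 2: Rule 1 applies to remaining records with room_type = 'suite'
  - 1 records: 7 × 1.2 = 8.4
Step 3: Other records unchanged: 20
Step 4: Final sum = 13.6 + 8.4 + 20 = 42.0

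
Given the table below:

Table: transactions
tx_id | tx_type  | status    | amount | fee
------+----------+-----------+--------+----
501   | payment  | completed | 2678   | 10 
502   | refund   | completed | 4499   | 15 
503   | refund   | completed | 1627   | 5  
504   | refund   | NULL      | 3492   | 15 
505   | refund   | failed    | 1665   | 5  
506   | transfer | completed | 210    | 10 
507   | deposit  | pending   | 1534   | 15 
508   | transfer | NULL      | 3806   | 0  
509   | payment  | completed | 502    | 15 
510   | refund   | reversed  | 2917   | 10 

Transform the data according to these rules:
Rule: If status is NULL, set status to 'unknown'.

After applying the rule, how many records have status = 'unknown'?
2

Step 1: Count records where status IS NULL
Step 2: Found 2 records with NULL status
Step 3: These records will have status set to 'unknown'
Step 4: Records already having status = 'unknown': 0
Step 5: Answer: 2 + 0 = 2 records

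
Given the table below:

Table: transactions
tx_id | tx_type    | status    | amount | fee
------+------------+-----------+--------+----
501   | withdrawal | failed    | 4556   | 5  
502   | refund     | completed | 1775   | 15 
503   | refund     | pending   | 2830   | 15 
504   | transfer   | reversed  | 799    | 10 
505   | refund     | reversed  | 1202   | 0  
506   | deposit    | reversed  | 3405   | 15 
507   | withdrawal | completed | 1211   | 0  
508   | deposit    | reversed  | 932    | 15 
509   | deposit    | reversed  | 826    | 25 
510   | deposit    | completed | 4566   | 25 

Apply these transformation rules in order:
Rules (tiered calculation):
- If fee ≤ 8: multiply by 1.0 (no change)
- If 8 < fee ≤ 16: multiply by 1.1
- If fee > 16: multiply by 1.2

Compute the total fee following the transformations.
142.0

Step 1: Tier 1 (fee ≤ 8): 3 records, sum = 5 × 1.0 = 5.0
Step 2: Tier 2 (8 < fee ≤ 16): 5 records, sum = 70 × 1.1 = 77.0
Step 3: Tier 3 (fee > 16): 2 records, sum = 50 × 1.2 = 60.0
Step 4: Final sum = 5.0 + 77.0 + 60.0 = 142.0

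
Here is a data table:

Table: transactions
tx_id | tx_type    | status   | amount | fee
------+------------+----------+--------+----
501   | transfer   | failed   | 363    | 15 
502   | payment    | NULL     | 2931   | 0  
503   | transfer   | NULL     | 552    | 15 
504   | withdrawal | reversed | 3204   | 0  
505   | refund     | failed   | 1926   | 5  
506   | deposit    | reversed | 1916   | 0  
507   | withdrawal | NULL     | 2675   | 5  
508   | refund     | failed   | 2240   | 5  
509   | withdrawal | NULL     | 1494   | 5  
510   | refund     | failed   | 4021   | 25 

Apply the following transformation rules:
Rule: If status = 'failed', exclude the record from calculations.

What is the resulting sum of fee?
25

Step 1: Identify records where status = 'failed'
Step 2: The excluded records sum to 50
Step 3: Original total fee = 75
Step 4: Remaining total = 75 - 50 = 25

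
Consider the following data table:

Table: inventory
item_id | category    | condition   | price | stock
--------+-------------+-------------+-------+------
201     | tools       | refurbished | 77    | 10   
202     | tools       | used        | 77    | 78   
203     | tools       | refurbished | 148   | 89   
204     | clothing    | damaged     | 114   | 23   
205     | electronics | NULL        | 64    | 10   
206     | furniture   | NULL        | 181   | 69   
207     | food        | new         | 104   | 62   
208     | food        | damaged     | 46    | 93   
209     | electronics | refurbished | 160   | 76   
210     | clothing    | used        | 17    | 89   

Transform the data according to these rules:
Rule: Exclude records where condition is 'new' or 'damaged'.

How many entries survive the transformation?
7

Step 1: Count records to exclude
  - 1 (new) + 2 (damaged) = 3 records
Step 2: Total records: 10
Step 3: Remaining = 10 - 3 = 7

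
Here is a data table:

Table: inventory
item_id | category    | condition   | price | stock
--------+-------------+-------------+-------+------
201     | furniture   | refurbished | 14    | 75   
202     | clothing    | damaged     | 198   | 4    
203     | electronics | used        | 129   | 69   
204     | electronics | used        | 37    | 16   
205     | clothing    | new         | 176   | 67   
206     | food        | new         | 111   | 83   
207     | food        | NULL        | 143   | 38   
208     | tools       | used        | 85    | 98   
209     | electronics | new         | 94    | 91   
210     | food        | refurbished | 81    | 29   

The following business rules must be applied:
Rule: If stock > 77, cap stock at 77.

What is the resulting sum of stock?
529

Step 1: 3 records have stock > 77
Step 2: These records originally summed to 272
Step 3: After capping: 3 × 77 = 231
Step 4: Unaffected records sum: 298
Step 5: Final sum = 231 + 298 = 529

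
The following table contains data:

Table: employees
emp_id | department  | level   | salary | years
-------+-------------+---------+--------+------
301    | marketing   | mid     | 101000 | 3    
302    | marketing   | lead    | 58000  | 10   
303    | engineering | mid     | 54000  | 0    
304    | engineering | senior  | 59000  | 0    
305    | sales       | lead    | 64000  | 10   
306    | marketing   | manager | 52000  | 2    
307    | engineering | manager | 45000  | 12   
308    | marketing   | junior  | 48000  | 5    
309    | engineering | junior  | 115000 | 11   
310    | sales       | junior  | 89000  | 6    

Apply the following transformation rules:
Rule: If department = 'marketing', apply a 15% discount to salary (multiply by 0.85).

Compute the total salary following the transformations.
646150.0

Step 1: Records with department = 'marketing' have total salary = 259000
Step 2: Apply multiplier: 259000 × 0.85 = 220150.0
Step 3: Other records total: 426000
Step 4: Final sum = 220150.0 + 426000 = 646150.0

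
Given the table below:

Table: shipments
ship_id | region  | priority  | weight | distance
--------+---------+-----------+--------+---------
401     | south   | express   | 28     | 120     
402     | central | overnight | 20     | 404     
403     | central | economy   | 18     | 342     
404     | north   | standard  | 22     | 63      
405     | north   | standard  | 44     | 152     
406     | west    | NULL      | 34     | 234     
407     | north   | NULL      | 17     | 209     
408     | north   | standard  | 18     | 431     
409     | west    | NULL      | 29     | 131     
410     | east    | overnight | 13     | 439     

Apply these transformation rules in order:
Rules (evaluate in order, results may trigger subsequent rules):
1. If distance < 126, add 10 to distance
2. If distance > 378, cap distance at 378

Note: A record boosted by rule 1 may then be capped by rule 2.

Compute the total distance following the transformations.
2405

Step 1: Apply rule 1 to records with distance < 126
  - 2 records get bonus of 10
  - Of these, 0 records then exceed 378 and get capped
Step 2: Apply rule 2 to records with distance > 378
  - 3 records (original) are capped
Step 3: Calculate final sum = 2405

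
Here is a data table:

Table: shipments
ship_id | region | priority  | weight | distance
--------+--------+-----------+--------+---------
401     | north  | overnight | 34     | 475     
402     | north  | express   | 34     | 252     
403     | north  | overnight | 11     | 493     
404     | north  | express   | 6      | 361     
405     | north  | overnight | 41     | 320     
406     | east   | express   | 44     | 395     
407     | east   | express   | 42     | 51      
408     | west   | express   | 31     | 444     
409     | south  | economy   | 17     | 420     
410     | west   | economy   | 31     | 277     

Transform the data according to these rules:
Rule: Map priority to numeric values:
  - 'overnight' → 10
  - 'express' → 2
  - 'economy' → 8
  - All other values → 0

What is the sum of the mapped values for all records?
56

Step 1: Apply mapping to each record
Step 2: Count by status:
  'overnight': 3 records × 10 = 30
  'express': 5 records × 2 = 10
  'economy': 2 records × 8 = 16
Step 3: Sum all mapped values = 56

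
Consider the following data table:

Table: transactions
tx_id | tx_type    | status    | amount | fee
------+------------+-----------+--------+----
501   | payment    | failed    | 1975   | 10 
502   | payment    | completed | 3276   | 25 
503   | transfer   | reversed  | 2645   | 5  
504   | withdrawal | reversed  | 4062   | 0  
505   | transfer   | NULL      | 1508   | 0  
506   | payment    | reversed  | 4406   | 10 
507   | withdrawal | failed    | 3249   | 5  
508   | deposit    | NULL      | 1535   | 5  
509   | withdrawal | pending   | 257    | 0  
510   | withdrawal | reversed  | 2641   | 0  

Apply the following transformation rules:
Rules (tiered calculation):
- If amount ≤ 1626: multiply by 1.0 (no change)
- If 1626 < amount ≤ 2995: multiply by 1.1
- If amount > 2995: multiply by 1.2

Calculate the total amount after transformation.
29278.7

Step 1: Tier 1 (amount ≤ 1626): 3 records, sum = 3300 × 1.0 = 3300.0
Step 2: Tier 2 (1626 < amount ≤ 2995): 3 records, sum = 7261 × 1.1 = 7987.1
Step 3: Tier 3 (amount > 2995): 4 records, sum = 14993 × 1.2 = 17991.6
Step 4: Final sum = 3300.0 + 7987.1 + 17991.6 = 29278.7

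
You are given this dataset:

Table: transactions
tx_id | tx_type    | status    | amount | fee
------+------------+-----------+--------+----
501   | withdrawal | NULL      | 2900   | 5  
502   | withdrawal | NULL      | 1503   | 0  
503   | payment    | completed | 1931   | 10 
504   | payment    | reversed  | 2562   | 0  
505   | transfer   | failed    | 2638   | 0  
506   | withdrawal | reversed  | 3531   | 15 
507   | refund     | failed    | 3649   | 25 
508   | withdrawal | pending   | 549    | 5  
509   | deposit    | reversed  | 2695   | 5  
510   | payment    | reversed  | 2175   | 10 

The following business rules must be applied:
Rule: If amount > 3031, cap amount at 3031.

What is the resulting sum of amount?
23015

Step 1: 2 records have amount > 3031
Step 2: These records originally summed to 7180
Step 3: After capping: 2 × 3031 = 6062
Step 4: Unaffected records sum: 16953
Step 5: Final sum = 6062 + 16953 = 23015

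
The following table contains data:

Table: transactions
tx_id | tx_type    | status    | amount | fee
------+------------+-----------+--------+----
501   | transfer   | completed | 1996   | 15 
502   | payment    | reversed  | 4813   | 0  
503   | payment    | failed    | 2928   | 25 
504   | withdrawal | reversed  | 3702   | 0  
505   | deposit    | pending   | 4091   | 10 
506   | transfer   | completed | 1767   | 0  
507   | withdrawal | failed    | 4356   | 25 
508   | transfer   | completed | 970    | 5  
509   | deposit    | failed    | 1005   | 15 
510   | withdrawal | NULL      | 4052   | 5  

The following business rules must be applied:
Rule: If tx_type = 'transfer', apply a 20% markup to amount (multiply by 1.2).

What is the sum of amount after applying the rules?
30626.6

Step 1: Records with tx_type = 'transfer' have total amount = 4733
Step 2: Apply multiplier: 4733 × 1.2 = 5679.6
Step 3: Other records total: 24947
Step 4: Final sum = 5679.6 + 24947 = 30626.6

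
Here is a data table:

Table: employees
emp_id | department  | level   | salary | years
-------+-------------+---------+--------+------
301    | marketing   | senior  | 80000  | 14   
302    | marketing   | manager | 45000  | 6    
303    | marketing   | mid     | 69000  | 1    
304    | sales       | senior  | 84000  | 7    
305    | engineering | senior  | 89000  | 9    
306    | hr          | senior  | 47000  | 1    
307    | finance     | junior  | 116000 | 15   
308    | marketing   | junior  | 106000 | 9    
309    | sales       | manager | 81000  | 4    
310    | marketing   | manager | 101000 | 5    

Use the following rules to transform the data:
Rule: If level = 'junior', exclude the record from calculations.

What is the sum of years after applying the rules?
47

Step 1: Identify records where level = 'junior'
Step 2: The excluded records sum to 24
Step 3: Original total years = 71
Step 4: Remaining total = 71 - 24 = 47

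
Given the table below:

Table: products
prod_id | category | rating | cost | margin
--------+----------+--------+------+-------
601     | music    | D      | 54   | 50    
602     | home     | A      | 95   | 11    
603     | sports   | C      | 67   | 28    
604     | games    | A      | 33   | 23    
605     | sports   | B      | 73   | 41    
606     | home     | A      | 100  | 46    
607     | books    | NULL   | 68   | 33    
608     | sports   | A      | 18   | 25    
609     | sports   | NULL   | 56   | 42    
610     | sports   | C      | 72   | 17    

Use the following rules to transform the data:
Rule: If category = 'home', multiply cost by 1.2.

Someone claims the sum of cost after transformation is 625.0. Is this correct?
No, the correct result is 675.0.

Step 1: Calculate the correct sum after transformation
Step 2: Apply multiplier 1.2 to records where category = 'home'
Step 3: Correct result = 675.0
Step 4: Claimed result = 625.0
Step 5: 675.0 ≠ 625.0
Conclusion: The claimed result is incorrect. The correct answer is 675.0.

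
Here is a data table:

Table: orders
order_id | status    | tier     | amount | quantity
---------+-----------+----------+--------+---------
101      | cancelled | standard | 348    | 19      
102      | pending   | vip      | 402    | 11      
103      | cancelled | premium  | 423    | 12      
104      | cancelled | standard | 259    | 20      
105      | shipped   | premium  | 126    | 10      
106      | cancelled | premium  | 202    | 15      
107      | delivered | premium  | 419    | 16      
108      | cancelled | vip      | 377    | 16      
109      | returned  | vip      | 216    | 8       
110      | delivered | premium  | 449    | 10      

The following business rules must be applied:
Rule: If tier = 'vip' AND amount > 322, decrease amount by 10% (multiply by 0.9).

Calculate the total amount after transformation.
3143.1

Step 1: Find records where tier = 'vip' AND amount > 322
Step 2: 2 records match, summing to 779
Step 3: After multiplier: 779 × 0.9 = 701.1
Step 4: Unaffected records sum: 2442
Step 5: Final sum = 701.1 + 2442 = 3143.1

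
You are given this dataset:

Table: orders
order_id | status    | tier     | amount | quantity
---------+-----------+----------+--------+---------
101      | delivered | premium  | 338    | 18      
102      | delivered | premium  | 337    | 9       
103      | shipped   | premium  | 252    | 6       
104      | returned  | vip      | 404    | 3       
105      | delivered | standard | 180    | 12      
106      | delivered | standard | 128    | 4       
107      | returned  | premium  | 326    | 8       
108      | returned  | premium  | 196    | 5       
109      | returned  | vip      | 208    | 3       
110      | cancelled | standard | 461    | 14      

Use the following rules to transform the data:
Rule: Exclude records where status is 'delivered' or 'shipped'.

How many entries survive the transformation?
5

Step 1: Count records to exclude
  - 4 (delivered) + 1 (shipped) = 5 records
Step 2: Total records: 10
Step 3: Remaining = 10 - 5 = 5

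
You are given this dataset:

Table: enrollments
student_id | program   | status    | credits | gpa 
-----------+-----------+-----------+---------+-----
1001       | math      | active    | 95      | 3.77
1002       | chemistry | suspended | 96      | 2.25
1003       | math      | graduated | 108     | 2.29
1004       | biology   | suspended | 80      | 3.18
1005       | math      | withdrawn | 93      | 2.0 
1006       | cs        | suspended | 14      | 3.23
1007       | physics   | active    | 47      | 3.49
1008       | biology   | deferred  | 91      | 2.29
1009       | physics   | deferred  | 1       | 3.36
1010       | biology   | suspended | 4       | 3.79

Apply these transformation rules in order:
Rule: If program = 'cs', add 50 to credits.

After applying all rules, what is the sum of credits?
679

Step 1: Count records where program = 'cs': 1
Step 2: Total bonus added: 1 × 50 = 50
Step 3: Original sum of credits: 629
Step 4: Final sum = 629 + 50 = 679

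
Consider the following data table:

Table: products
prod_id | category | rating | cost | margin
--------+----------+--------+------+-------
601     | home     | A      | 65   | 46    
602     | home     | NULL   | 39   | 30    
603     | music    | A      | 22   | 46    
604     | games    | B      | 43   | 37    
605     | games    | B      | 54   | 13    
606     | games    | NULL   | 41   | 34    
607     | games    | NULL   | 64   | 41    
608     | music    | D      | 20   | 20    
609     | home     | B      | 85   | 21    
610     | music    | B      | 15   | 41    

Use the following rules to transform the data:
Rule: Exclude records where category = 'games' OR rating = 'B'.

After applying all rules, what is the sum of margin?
142

Step 1: Find records where category = 'games' OR rating = 'B'
Step 2: 6 records match, summing to 187
Step 3: Original sum: 329
Step 4: Remaining sum = 329 - 187 = 142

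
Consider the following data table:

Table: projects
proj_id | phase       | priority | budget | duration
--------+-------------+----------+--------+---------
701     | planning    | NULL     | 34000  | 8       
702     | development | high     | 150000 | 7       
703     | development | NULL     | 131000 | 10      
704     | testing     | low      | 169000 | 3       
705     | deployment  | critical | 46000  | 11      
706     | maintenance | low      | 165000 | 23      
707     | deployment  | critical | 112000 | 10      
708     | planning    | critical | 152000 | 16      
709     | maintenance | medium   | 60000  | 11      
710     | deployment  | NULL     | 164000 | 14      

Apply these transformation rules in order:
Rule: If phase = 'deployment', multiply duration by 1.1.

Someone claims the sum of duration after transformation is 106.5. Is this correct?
No, the correct result is 116.5.

Step 1: Calculate the correct sum after transformation
Step 2: Apply multiplier 1.1 to records where phase = 'deployment'
Step 3: Correct result = 116.5
Step 4: Claimed result = 106.5
Step 5: 116.5 ≠ 106.5
Conclusion: The claimed result is incorrect. The correct answer is 116.5.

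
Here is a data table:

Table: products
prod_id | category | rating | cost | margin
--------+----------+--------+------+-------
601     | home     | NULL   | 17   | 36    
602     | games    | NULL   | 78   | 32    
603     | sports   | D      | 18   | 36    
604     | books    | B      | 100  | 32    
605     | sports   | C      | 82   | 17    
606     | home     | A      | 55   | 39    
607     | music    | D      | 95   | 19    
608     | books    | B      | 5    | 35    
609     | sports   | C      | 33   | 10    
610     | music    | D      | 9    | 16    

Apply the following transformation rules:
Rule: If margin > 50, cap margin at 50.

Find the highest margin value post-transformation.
39

Step 1: Original maximum margin = 39
Step 2: Check cap of 50 against maximum
Step 3: No records exceed the cap (max 39 <= cap 50), so no capping applies
Step 4: Maximum after transformation = 39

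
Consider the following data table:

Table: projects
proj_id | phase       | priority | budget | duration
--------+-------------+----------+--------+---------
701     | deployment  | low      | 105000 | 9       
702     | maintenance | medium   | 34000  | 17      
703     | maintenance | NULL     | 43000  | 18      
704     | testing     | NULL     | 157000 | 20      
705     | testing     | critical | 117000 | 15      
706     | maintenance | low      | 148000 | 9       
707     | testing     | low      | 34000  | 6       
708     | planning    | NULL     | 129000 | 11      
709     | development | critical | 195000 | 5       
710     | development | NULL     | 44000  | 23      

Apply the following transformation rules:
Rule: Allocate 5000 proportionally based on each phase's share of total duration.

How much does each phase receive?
deployment: 338.35, development: 1052.63, maintenance: 1654.14, planning: 413.53, testing: 1541.35

Step 1: Calculate total duration = 133
Step 2: Calculate each phase's proportion:
  deployment: 9/133 = 6.77% → 338.35
  development: 28/133 = 21.05% → 1052.63
  maintenance: 44/133 = 33.08% → 1654.14
  planning: 11/133 = 8.27% → 413.53
  testing: 41/133 = 30.83% → 1541.35
Step 3: Verify: sum of allocations ≈ 5000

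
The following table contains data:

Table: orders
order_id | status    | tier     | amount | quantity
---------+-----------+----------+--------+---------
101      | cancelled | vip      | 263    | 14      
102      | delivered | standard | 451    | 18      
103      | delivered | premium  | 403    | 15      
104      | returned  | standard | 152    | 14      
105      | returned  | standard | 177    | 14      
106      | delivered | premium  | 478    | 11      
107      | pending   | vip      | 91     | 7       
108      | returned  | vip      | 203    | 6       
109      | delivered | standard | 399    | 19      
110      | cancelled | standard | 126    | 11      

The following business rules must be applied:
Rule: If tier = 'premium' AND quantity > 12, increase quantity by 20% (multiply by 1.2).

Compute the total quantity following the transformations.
132.0

Step 1: Find records where tier = 'premium' AND quantity > 12
Step 2: 1 records match, summing to 15
Step 3: After multiplier: 15 × 1.2 = 18.0
Step 4: Unaffected records sum: 114
Step 5: Final sum = 18.0 + 114 = 132.0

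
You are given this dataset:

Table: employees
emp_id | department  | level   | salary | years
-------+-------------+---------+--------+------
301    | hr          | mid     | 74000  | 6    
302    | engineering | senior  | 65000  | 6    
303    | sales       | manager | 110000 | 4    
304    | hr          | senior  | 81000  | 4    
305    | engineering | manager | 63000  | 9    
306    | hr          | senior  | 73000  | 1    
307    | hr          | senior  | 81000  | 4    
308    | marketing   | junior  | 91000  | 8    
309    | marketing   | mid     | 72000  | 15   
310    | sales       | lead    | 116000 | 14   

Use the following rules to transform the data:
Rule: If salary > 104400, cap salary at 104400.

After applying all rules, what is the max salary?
104400

Step 1: Original maximum salary = 116000
Step 2: Apply cap at 104400
Step 3: 2 records had salary > 104400 and were capped
Step 4: Maximum after transformation = 104400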